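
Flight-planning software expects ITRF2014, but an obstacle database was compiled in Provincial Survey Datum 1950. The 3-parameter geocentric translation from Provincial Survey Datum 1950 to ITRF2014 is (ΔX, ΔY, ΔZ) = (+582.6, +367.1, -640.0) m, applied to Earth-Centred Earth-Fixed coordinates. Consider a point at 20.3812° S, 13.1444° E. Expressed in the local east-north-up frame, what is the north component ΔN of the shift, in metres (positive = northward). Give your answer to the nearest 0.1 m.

At φ = -20.3812°, λ = 13.1444°: sin φ = -0.348264, cos φ = 0.937396, sin λ = 0.227406, cos λ = 0.973800.
ΔN = −sin φ cos λ·ΔX − sin φ sin λ·ΔY + cos φ·ΔZ = −(-0.348264)(0.973800)(582.6) − (-0.348264)(0.227406)(367.1) + (0.937396)(-640.0) = -373.28 m.

ΔN = -373.3 m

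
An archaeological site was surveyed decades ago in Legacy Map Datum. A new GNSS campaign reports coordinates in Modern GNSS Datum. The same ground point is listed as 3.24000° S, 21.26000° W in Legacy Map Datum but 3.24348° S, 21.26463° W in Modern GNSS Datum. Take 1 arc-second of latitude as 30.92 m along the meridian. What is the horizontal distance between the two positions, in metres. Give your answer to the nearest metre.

Δφ = -3.24348° − -3.24000° = -0.00348°; Δλ = -21.26463° − -21.26000° = -0.00463°.
1° of latitude = 3600 × 30.92 = 111312 m.
ΔN = Δφ × 111312 = -387.4 m; ΔE = Δλ × 111312 × cos(-3.24000°) = -0.00463 × 111312 × 0.998402 = -514.6 m.
Distance = √(ΔE² + ΔN²) = √((-514.6)² + (-387.4)²) = 644.1 m.

644 m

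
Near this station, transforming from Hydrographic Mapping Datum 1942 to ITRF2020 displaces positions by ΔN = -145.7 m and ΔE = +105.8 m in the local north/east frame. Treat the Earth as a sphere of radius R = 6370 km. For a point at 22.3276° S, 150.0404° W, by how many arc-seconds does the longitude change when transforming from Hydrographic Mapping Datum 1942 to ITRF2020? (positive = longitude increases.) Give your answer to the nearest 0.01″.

Δλ = 3.70″

At latitude -22.3276°, cos φ = 0.925027.
One radian of longitude at latitude φ spans R cos φ, so Δλ = ΔE / (R cos φ) = 105.8 / (6370000 × 0.925027) = 1.7955e-05 rad = 3.704″.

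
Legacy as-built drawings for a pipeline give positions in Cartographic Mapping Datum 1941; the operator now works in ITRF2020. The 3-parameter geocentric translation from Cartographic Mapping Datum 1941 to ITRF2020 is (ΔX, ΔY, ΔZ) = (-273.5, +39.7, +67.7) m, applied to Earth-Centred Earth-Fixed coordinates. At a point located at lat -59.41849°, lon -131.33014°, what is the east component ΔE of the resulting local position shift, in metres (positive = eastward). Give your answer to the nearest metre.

ΔE = -232 m

At φ = -59.41849°, λ = -131.33014°: sin φ = -0.860906, cos φ = 0.508764, sin λ = -0.750917, cos λ = -0.660397.
ΔE = −sin λ·ΔX + cos λ·ΔY = −(-0.750917)·(-273.5) + (-0.660397)·(39.7) = -231.59 m.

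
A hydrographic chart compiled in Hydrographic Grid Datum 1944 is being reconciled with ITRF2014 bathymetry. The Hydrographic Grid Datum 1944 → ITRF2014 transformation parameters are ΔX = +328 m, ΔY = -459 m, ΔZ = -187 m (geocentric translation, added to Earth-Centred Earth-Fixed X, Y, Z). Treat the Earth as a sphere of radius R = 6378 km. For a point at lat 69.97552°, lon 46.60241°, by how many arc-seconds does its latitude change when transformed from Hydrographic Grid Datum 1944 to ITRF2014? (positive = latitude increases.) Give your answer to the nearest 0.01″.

sin φ = 0.939546, cos φ = 0.342422, sin λ = 0.726604, cos λ = 0.687057.
North component: ΔN = −sin φ cos λ·ΔX − sin φ sin λ·ΔY + cos φ·ΔZ = −(0.939546)(0.687057)(328) − (0.939546)(0.726604)(-459) + (0.342422)(-187) = 37.59 m.
1° of latitude spans πR/180 = 111317 m, so Δφ = 37.59 / 111317 × 3600 = 1.216″.

Δφ = 1.22″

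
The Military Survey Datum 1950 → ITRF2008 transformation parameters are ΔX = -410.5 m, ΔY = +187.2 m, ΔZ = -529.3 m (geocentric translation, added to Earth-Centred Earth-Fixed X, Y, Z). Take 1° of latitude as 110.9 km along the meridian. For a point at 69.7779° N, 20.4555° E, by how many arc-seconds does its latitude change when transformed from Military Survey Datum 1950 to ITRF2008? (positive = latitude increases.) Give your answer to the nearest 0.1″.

sin φ = 0.938360, cos φ = 0.345660, sin λ = 0.349480, cos λ = 0.936944.
North component: ΔN = −sin φ cos λ·ΔX − sin φ sin λ·ΔY + cos φ·ΔZ = −(0.938360)(0.936944)(-410.5) − (0.938360)(0.349480)(187.2) + (0.345660)(-529.3) = 116.56 m.
1° of latitude spans 110900 m, so Δφ = 116.56 / 110900 × 3600 = 3.784″.

Δφ = 3.8″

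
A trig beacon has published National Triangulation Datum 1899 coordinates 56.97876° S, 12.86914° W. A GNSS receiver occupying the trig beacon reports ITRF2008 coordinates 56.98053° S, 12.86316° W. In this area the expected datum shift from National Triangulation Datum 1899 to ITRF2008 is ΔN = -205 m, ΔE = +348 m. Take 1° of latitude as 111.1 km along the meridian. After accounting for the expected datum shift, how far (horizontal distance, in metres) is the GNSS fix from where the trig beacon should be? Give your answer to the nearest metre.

Observed coordinate differences: Δφ = -0.00177°, Δλ = +0.00598°.
Converting to metres (1° lat = 111100 m, cos φ = 0.544950): observed ΔN = -196.6 m, observed ΔE = 362.1 m.
Subtracting the expected shift leaves a residual of -196.6 − (-205) = 8.4 m north and 362.1 − (348) = 14.1 m east.
Residual distance = √(8.4² + 14.1²) = 16.3 m.

16 m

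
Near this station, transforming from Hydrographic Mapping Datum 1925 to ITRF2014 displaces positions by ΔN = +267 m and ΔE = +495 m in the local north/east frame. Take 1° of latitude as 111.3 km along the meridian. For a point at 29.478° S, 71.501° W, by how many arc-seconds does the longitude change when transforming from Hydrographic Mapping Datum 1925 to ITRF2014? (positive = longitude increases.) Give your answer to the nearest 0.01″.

At latitude -29.478°, cos φ = 0.870545.
1° of longitude at this latitude = 111.3 × cos φ = 96.89 km, so Δλ = 495.0 / 96891.6 = 0.0051088° = 18.392″.

Δλ = 18.39″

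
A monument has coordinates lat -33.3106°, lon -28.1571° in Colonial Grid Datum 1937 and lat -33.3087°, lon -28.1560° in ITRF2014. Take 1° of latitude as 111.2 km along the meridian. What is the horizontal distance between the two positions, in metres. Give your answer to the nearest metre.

Δφ = -33.3087° − -33.3106° = +0.0019°; Δλ = -28.1560° − -28.1571° = +0.0011°.
ΔN = Δφ × 111200 = 211.3 m; ΔE = Δλ × 111200 × cos(-33.3106°) = +0.0011 × 111200 × 0.835706 = 102.2 m.
Distance = √(ΔE² + ΔN²) = √(102.2² + 211.3²) = 234.7 m.

235 m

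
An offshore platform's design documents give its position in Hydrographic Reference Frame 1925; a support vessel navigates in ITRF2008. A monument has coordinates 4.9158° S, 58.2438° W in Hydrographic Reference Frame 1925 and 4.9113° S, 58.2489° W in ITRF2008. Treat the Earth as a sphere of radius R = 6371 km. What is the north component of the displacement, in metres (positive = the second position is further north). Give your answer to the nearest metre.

ΔN = 500 m

Δφ = -4.9113° − -4.9158° = +0.0045°; Δλ = -58.2489° − -58.2438° = -0.0051°.
1° along a meridian = πR/180 = 111195 m.
ΔN = Δφ × 111195 = 500.4 m; ΔE = Δλ × 111195 × cos(-4.9158°) = -0.0051 × 111195 × 0.996322 = -565.0 m.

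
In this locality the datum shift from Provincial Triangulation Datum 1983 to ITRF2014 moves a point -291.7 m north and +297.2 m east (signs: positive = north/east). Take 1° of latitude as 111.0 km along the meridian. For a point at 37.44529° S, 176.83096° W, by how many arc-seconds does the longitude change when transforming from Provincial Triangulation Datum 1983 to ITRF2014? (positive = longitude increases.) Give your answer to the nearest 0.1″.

At latitude -37.44529°, cos φ = 0.793934.
1° of longitude at this latitude = 111.0 × cos φ = 88.13 km, so Δλ = 297.2 / 88126.7 = 0.0033724° = 12.141″.

Δλ = 12.1″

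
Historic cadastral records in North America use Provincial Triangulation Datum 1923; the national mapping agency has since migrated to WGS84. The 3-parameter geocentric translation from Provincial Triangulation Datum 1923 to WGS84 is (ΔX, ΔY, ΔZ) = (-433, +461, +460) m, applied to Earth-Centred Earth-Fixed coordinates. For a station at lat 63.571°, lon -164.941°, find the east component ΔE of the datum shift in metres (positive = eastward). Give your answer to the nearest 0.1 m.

ΔE = -557.7 m

The local east axis at (φ, λ) is (−sin λ, cos λ, 0), so ΔE = −sin(-164.941°)·(-433) + cos(-164.941°)·461 = -557.67 m.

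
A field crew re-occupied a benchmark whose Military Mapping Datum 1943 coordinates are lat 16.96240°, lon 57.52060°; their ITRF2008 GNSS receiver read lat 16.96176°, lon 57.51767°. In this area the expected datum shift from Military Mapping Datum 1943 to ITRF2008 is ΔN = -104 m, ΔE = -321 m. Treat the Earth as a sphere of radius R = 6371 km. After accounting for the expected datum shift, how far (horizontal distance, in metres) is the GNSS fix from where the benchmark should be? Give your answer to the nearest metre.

Observed coordinate differences: Δφ = -0.00064°, Δλ = -0.00293°.
Converting to metres (1° lat = 111195 m, cos φ = 0.956496): observed ΔN = -71.2 m, observed ΔE = -311.6 m.
Subtracting the expected shift leaves a residual of -71.2 − (-104) = 32.8 m north and -311.6 − (-321) = 9.4 m east.
Residual distance = √(32.8² + 9.4²) = 34.1 m.

34 m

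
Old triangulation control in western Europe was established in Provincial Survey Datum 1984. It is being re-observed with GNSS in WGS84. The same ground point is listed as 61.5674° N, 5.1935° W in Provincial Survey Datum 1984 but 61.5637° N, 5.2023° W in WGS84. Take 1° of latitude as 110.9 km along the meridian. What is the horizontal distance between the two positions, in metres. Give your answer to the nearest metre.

620 m

Δφ = 61.5637° − 61.5674° = -0.0037°; Δλ = -5.2023° − -5.1935° = -0.0088°.
ΔN = Δφ × 110900 = -410.3 m; ΔE = Δλ × 110900 × cos(61.5674°) = -0.0088 × 110900 × 0.476125 = -464.7 m.
Distance = √(ΔE² + ΔN²) = √((-464.7)² + (-410.3)²) = 619.9 m.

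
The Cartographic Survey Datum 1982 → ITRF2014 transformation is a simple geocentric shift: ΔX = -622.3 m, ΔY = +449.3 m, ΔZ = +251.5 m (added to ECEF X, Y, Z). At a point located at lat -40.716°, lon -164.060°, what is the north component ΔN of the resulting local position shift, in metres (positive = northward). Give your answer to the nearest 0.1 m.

The local north axis is (−sin φ cos λ, −sin φ sin λ, cos φ), giving ΔN = 390.324 − 80.490 + 190.625 = 500.46 m.

ΔN = 500.5 m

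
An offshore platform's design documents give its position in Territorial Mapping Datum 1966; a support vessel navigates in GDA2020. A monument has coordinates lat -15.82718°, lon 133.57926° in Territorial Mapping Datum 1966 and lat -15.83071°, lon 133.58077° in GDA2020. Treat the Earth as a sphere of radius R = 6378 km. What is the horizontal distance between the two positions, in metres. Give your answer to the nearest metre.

Δφ = -15.83071° − -15.82718° = -0.00353°; Δλ = 133.58077° − 133.57926° = +0.00151°.
1° along a meridian = πR/180 = 111317 m.
ΔN = Δφ × 111317 = -392.9 m; ΔE = Δλ × 111317 × cos(-15.82718°) = +0.00151 × 111317 × 0.962089 = 161.7 m.
Distance = √(ΔE² + ΔN²) = √(161.7² + (-392.9)²) = 424.9 m.

425 m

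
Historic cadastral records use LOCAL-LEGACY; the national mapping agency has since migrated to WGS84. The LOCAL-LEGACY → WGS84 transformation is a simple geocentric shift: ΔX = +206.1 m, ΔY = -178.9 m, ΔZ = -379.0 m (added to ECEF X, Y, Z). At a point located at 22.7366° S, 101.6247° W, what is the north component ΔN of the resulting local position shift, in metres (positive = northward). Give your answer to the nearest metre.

At φ = -22.7366°, λ = -101.6247°: sin φ = -0.386495, cos φ = 0.922291, sin λ = -0.979488, cos λ = -0.201500.
ΔN = −sin φ cos λ·ΔX − sin φ sin λ·ΔY + cos φ·ΔZ = −(-0.386495)(-0.201500)(206.1) − (-0.386495)(-0.979488)(-178.9) + (0.922291)(-379.0) = -297.87 m.

ΔN = -298 m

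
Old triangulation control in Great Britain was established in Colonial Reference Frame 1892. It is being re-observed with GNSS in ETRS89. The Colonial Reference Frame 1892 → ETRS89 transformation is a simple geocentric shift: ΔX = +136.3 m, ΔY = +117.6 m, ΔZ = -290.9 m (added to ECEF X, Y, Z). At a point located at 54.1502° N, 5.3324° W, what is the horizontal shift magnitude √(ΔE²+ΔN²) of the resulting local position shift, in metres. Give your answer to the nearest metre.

301 m

The local east axis at (φ, λ) is (−sin λ, cos λ, 0), so ΔE = −sin(-5.3324°)·136.3 + cos(-5.3324°)·117.6 = 129.76 m.
The local north axis is (−sin φ cos λ, −sin φ sin λ, cos φ), giving ΔN = -110.001 + 8.859 − 170.369 = -271.51 m.
Horizontal magnitude = √(ΔE² + ΔN²) = √(129.76² + (-271.51)²) = 300.92 m.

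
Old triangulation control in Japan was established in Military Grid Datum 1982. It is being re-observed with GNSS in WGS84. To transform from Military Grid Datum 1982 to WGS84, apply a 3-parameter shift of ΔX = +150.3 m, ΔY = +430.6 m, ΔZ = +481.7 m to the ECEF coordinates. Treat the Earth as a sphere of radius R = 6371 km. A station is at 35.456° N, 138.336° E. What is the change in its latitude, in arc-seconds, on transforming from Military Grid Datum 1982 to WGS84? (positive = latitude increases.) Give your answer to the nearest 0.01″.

sin φ = 0.580078, cos φ = 0.814561, sin λ = 0.664761, cos λ = -0.747056.
North component: ΔN = −sin φ cos λ·ΔX − sin φ sin λ·ΔY + cos φ·ΔZ = −(0.580078)(-0.747056)(150.3) − (0.580078)(0.664761)(430.6) + (0.814561)(481.7) = 291.46 m.
1° of latitude spans πR/180 = 111195 m, so Δφ = 291.46 / 111195 × 3600 = 9.436″.

Δφ = 9.44″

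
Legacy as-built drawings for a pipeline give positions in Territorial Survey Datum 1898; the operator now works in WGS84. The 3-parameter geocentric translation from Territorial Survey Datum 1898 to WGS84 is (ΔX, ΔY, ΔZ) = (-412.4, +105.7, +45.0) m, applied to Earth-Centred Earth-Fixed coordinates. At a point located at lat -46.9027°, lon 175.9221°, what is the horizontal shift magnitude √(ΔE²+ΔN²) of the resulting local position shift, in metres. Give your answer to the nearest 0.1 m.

At φ = -46.9027°, λ = 175.9221°: sin φ = -0.730194, cos φ = 0.683239, sin λ = 0.071113, cos λ = -0.997468.
ΔE = −sin λ·ΔX + cos λ·ΔY = −(0.071113)·(-412.4) + (-0.997468)·(105.7) = -76.11 m.
ΔN = −sin φ cos λ·ΔX − sin φ sin λ·ΔY + cos φ·ΔZ = −(-0.730194)(-0.997468)(-412.4) − (-0.730194)(0.071113)(105.7) + (0.683239)(45.0) = 336.60 m.
Horizontal magnitude = √(ΔE² + ΔN²) = √((-76.11)² + 336.60²) = 345.10 m.

345.1 m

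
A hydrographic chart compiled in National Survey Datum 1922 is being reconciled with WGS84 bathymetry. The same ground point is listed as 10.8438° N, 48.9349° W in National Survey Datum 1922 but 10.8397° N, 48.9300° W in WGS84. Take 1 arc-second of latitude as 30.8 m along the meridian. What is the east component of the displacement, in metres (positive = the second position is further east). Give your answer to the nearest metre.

ΔE = 534 m

Δφ = 10.8397° − 10.8438° = -0.0041°; Δλ = -48.9300° − -48.9349° = +0.0049°.
1° of latitude = 3600 × 30.80 = 110880 m.
ΔN = Δφ × 110880 = -454.6 m; ΔE = Δλ × 110880 × cos(10.8438°) = +0.0049 × 110880 × 0.982144 = 533.6 m.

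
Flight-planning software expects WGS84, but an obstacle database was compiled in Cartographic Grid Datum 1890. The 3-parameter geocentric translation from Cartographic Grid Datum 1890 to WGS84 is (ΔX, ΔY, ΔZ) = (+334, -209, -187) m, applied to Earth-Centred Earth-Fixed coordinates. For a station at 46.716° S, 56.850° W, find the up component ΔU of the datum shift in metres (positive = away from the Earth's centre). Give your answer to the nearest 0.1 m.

ΔU = 381.3 m

At φ = -46.716°, λ = -56.850°: sin φ = -0.727964, cos φ = 0.685615, sin λ = -0.837242, cos λ = 0.546833.
ΔU = cos φ cos λ·ΔX + cos φ sin λ·ΔY + sin φ·ΔZ = (0.685615)(0.546833)(334) + (0.685615)(-0.837242)(-209) + (-0.727964)(-187) = 381.32 m.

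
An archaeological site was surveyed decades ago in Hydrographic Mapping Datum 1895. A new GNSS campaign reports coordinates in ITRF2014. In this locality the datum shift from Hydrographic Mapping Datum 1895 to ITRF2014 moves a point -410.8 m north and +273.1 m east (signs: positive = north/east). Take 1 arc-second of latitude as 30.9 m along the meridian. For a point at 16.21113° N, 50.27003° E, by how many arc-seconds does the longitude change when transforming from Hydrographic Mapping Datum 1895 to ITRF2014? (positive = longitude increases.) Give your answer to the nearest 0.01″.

At latitude 16.21113°, cos φ = 0.960239.
1″ of longitude at this latitude = 30.90 × cos φ = 29.6714 m, so Δλ = 273.1 / 29.6714 = 9.204″.

Δλ = 9.20″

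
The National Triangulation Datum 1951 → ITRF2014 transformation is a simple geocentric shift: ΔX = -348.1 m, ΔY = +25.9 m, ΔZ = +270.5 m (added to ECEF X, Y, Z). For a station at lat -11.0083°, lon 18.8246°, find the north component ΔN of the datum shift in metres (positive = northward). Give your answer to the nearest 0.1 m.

The local north axis is (−sin φ cos λ, −sin φ sin λ, cos φ), giving ΔN = -62.915 + 1.596 + 265.523 = 204.20 m.

ΔN = 204.2 m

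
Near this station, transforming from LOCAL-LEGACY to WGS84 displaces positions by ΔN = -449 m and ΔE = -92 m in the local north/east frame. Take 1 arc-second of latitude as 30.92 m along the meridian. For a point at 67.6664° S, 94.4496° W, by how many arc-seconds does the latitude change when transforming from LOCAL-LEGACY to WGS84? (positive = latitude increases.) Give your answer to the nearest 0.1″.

1″ of latitude = 30.92 m, so Δφ = -449.0 / 30.92 = -14.521″.

Δφ = -14.5″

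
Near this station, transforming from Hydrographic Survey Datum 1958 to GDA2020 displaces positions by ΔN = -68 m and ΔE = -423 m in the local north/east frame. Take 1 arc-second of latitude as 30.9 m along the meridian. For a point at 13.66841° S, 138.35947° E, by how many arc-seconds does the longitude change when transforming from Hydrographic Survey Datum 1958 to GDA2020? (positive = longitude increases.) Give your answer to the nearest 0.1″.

At latitude -13.66841°, cos φ = 0.971680.
1″ of longitude at this latitude = 30.90 × cos φ = 30.0249 m, so Δλ = -423.0 / 30.0249 = -14.088″.

Δλ = -14.1″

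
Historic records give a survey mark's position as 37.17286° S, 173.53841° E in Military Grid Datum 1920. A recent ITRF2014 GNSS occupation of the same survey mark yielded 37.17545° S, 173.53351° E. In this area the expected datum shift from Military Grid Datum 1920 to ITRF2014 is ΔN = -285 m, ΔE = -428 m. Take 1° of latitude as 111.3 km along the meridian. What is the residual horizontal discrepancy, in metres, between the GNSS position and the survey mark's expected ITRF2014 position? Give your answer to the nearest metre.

Observed coordinate differences: Δφ = -0.00259°, Δλ = -0.00490°.
Converting to metres (1° lat = 111300 m, cos φ = 0.796816): observed ΔN = -288.3 m, observed ΔE = -434.6 m.
Subtracting the expected shift leaves a residual of -288.3 − (-285) = -3.3 m north and -434.6 − (-428) = -6.6 m east.
Residual distance = √((-3.3)² + (-6.6)²) = 7.3 m.

7 m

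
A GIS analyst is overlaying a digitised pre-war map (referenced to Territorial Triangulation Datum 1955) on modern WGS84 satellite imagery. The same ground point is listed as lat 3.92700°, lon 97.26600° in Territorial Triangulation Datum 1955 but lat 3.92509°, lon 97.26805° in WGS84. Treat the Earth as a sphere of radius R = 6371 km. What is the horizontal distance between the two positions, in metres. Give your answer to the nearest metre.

Δφ = 3.92509° − 3.92700° = -0.00191°; Δλ = 97.26805° − 97.26600° = +0.00205°.
1° along a meridian = πR/180 = 111195 m.
ΔN = Δφ × 111195 = -212.4 m; ΔE = Δλ × 111195 × cos(3.92700°) = +0.00205 × 111195 × 0.997652 = 227.4 m.
Distance = √(ΔE² + ΔN²) = √(227.4² + (-212.4)²) = 311.2 m.

311 m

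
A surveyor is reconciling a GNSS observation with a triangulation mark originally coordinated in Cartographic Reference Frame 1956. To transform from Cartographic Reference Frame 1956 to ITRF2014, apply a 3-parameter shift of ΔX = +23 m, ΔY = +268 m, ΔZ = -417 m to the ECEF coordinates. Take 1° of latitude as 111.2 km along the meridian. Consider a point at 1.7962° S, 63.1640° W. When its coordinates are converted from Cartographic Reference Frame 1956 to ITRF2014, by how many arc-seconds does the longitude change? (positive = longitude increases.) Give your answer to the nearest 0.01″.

Δλ = 4.58″

sin φ = -0.031344, cos φ = 0.999509, sin λ = -0.892302, cos λ = 0.451438.
East component: ΔE = −sin λ·ΔX + cos λ·ΔY = −(-0.892302)(23) + (0.451438)(268) = 141.51 m.
1° of latitude spans 111200 m; at latitude φ, 1° of longitude spans that × cos φ = 111145.4 m, so Δλ = 141.51 / 111145.4 × 3600 = 4.583″.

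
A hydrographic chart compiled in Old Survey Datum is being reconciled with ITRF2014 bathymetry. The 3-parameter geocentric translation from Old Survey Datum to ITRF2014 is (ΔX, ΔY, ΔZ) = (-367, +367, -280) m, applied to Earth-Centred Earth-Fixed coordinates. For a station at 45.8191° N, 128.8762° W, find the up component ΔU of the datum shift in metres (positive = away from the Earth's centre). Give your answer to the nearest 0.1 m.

At φ = 45.8191°, λ = -128.8762°: sin φ = 0.717143, cos φ = 0.696926, sin λ = -0.778504, cos λ = -0.627640.
ΔU = cos φ cos λ·ΔX + cos φ sin λ·ΔY + sin φ·ΔZ = (0.696926)(-0.627640)(-367) + (0.696926)(-0.778504)(367) + (0.717143)(-280) = -239.39 m.

ΔU = -239.4 m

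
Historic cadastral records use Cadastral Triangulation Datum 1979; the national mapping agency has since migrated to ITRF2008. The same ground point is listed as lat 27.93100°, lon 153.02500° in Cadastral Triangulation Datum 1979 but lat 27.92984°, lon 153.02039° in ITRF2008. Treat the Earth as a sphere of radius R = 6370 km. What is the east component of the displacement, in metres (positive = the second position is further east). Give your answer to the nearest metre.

Δφ = 27.92984° − 27.93100° = -0.00116°; Δλ = 153.02039° − 153.02500° = -0.00461°.
1° along a meridian = πR/180 = 111177 m.
ΔN = Δφ × 111177 = -129.0 m; ΔE = Δλ × 111177 × cos(27.93100°) = -0.00461 × 111177 × 0.883512 = -452.8 m.

ΔE = -453 m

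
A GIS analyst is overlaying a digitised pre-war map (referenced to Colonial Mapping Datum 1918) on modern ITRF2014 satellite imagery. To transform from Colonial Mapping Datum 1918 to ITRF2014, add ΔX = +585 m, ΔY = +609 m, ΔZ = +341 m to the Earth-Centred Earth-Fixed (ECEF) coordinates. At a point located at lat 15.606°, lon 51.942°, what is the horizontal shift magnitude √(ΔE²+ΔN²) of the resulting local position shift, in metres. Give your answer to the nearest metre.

The local east axis at (φ, λ) is (−sin λ, cos λ, 0), so ΔE = −sin(51.942°)·585 + cos(51.942°)·609 = -85.20 m.
The local north axis is (−sin φ cos λ, −sin φ sin λ, cos φ), giving ΔN = -97.017 − 129.000 + 328.429 = 102.41 m.
Horizontal magnitude = √(ΔE² + ΔN²) = √((-85.20)² + 102.41²) = 133.22 m.

133 m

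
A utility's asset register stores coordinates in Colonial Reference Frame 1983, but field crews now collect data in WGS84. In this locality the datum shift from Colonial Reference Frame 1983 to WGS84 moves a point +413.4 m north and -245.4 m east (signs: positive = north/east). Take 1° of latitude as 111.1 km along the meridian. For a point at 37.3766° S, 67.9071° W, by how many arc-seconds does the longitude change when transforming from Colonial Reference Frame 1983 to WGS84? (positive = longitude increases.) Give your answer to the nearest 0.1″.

Δλ = -10.0″

At latitude -37.3766°, cos φ = 0.794663.
1° of longitude at this latitude = 111.1 × cos φ = 88.29 km, so Δλ = -245.4 / 88287.0 = -0.0027796° = -10.006″.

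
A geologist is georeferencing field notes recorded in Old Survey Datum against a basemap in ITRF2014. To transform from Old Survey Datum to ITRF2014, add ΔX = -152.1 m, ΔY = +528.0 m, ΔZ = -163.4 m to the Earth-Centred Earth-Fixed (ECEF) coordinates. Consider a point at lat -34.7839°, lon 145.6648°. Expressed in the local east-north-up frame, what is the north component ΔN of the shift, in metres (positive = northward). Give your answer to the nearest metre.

At φ = -34.7839°, λ = 145.6648°: sin φ = -0.570483, cos φ = 0.821310, sin λ = 0.564033, cos λ = -0.825752.
ΔN = −sin φ cos λ·ΔX − sin φ sin λ·ΔY + cos φ·ΔZ = −(-0.570483)(-0.825752)(-152.1) − (-0.570483)(0.564033)(528.0) + (0.821310)(-163.4) = 107.34 m.

ΔN = 107 m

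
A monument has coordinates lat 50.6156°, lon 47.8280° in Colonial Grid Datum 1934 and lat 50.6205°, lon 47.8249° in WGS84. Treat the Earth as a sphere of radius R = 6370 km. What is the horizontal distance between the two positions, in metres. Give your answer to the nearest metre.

Δφ = 50.6205° − 50.6156° = +0.0049°; Δλ = 47.8249° − 47.8280° = -0.0031°.
1° along a meridian = πR/180 = 111177 m.
ΔN = Δφ × 111177 = 544.8 m; ΔE = Δλ × 111177 × cos(50.6156°) = -0.0031 × 111177 × 0.634520 = -218.7 m.
Distance = √(ΔE² + ΔN²) = √((-218.7)² + 544.8²) = 587.0 m.

587 m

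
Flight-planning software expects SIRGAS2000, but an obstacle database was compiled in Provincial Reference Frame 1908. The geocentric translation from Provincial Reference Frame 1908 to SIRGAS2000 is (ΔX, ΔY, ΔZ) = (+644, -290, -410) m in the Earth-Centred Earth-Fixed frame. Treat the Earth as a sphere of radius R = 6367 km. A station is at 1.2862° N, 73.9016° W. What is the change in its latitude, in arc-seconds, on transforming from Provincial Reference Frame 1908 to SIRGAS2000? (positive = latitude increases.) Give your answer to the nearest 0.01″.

Δφ = -13.61″

sin φ = 0.022447, cos φ = 0.999748, sin λ = -0.960787, cos λ = 0.277288.
North component: ΔN = −sin φ cos λ·ΔX − sin φ sin λ·ΔY + cos φ·ΔZ = −(0.022447)(0.277288)(644) − (0.022447)(-0.960787)(-290) + (0.999748)(-410) = -420.16 m.
1° of latitude spans πR/180 = 111125 m, so Δφ = -420.16 / 111125 × 3600 = -13.611″.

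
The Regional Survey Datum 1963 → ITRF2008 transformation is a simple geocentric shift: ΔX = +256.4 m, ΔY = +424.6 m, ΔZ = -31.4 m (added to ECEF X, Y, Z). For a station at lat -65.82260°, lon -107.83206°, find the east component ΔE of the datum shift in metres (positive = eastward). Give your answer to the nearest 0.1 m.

ΔE = 114.1 m

The local east axis at (φ, λ) is (−sin λ, cos λ, 0), so ΔE = −sin(-107.83206°)·256.4 + cos(-107.83206°)·424.6 = 114.06 m.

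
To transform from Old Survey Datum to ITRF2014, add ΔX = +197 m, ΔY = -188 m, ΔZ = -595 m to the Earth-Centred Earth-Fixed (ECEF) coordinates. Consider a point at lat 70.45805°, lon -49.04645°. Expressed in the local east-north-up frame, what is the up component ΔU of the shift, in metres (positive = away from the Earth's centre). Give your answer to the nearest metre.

ΔU = -470 m

The local up (radial) axis is (cos φ cos λ, cos φ sin λ, sin φ), giving ΔU = 43.191 + 47.494 − 560.726 = -470.04 m.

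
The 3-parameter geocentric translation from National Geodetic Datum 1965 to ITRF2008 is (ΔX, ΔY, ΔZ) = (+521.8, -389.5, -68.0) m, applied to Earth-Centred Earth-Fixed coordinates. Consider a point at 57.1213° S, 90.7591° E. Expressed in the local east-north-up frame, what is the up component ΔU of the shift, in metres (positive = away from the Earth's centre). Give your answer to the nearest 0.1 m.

ΔU = -158.1 m

At φ = -57.1213°, λ = 90.7591°: sin φ = -0.839822, cos φ = 0.542862, sin λ = 0.999912, cos λ = -0.013248.
ΔU = cos φ cos λ·ΔX + cos φ sin λ·ΔY + sin φ·ΔZ = (0.542862)(-0.013248)(521.8) + (0.542862)(0.999912)(-389.5) + (-0.839822)(-68.0) = -158.07 m.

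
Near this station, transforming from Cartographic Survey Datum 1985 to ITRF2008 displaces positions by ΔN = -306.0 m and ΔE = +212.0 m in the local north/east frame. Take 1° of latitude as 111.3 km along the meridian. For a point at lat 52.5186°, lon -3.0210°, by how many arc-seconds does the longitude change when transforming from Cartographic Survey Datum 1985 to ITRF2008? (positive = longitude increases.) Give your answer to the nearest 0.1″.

Δλ = 11.3″

At latitude 52.5186°, cos φ = 0.608504.
1° of longitude at this latitude = 111.3 × cos φ = 67.73 km, so Δλ = 212.0 / 67726.5 = 0.0031302° = 11.269″.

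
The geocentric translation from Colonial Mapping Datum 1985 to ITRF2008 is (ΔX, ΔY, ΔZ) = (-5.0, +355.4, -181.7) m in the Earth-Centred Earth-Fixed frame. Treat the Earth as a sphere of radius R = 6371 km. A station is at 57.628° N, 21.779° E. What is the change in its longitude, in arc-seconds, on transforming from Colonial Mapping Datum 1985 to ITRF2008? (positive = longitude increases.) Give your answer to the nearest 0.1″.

Δλ = 20.1″

sin φ = 0.844590, cos φ = 0.535414, sin λ = 0.371028, cos λ = 0.928622.
East component: ΔE = −sin λ·ΔX + cos λ·ΔY = −(0.371028)(-5.0) + (0.928622)(355.4) = 331.89 m.
1° of latitude spans πR/180 = 111195 m; at latitude φ, 1° of longitude spans that × cos φ = 59535.3 m, so Δλ = 331.89 / 59535.3 × 3600 = 20.069″.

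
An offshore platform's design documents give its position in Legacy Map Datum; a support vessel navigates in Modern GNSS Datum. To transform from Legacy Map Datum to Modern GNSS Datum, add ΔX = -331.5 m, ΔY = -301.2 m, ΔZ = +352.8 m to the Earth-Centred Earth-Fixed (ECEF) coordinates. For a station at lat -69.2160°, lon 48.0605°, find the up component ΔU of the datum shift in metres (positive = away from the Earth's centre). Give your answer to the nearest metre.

At φ = -69.2160°, λ = 48.0605°: sin φ = -0.934925, cos φ = 0.354846, sin λ = 0.743851, cos λ = 0.668346.
ΔU = cos φ cos λ·ΔX + cos φ sin λ·ΔY + sin φ·ΔZ = (0.354846)(0.668346)(-331.5) + (0.354846)(0.743851)(-301.2) + (-0.934925)(352.8) = -487.96 m.

ΔU = -488 m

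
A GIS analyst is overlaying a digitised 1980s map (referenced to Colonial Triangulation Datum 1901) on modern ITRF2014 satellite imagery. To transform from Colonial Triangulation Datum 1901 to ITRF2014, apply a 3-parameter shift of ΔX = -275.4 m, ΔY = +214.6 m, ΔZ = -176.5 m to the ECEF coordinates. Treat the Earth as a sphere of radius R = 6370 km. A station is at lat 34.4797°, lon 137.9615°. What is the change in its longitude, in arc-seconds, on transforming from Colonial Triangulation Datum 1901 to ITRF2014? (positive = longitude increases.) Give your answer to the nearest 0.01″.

sin φ = 0.566114, cos φ = 0.824327, sin λ = 0.669630, cos λ = -0.742695.
East component: ΔE = −sin λ·ΔX + cos λ·ΔY = −(0.669630)(-275.4) + (-0.742695)(214.6) = 25.03 m.
1° of latitude spans πR/180 = 111177 m; at latitude φ, 1° of longitude spans that × cos φ = 91646.6 m, so Δλ = 25.03 / 91646.6 × 3600 = 0.983″.

Δλ = 0.98″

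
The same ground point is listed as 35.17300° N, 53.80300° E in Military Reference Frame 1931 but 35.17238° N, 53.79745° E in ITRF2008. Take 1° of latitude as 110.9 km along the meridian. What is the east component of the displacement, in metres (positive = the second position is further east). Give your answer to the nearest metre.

Δφ = 35.17238° − 35.17300° = -0.00062°; Δλ = 53.79745° − 53.80300° = -0.00555°.
ΔN = Δφ × 110900 = -68.8 m; ΔE = Δλ × 110900 × cos(35.17300°) = -0.00555 × 110900 × 0.817416 = -503.1 m.

ΔE = -503 m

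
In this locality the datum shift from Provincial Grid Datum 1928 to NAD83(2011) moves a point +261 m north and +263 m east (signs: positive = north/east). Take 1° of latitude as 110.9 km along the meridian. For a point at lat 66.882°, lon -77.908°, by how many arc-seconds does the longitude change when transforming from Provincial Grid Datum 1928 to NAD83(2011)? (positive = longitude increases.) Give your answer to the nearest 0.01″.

Δλ = 21.74″

At latitude 66.882°, cos φ = 0.392626.
1° of longitude at this latitude = 110.9 × cos φ = 43.54 km, so Δλ = 263.0 / 43542.2 = 0.0060401° = 21.744″.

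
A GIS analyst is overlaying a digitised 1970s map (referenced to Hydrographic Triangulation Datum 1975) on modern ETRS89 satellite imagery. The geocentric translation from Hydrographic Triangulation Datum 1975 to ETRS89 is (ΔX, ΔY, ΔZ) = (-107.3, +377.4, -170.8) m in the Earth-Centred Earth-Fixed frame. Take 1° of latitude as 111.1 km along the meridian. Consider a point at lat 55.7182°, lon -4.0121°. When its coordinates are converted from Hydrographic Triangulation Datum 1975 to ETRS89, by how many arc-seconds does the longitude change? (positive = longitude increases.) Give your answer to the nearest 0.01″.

Δλ = 21.23″

sin φ = 0.826277, cos φ = 0.563264, sin λ = -0.069967, cos λ = 0.997549.
East component: ΔE = −sin λ·ΔX + cos λ·ΔY = −(-0.069967)(-107.3) + (0.997549)(377.4) = 368.97 m.
1° of latitude spans 111100 m; at latitude φ, 1° of longitude spans that × cos φ = 62578.6 m, so Δλ = 368.97 / 62578.6 × 3600 = 21.226″.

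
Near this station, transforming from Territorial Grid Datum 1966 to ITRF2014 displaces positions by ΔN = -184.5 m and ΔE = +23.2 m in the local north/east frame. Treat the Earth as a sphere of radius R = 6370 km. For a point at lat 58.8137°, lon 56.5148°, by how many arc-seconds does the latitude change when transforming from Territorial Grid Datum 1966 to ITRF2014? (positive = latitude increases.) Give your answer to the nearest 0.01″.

On a sphere of radius R, 1 rad of latitude = R, so Δφ = ΔN / R = -184.5 / 6370000 = -2.8964e-05 rad = -5.974″.

Δφ = -5.97″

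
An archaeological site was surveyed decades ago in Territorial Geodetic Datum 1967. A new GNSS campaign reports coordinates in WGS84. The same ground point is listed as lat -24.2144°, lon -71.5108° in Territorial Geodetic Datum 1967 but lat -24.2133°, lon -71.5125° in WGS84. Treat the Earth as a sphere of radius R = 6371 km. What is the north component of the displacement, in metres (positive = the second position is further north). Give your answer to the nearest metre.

Δφ = -24.2133° − -24.2144° = +0.0011°; Δλ = -71.5125° − -71.5108° = -0.0017°.
1° along a meridian = πR/180 = 111195 m.
ΔN = Δφ × 111195 = 122.3 m; ΔE = Δλ × 111195 × cos(-24.2144°) = -0.0017 × 111195 × 0.912017 = -172.4 m.

ΔN = 122 m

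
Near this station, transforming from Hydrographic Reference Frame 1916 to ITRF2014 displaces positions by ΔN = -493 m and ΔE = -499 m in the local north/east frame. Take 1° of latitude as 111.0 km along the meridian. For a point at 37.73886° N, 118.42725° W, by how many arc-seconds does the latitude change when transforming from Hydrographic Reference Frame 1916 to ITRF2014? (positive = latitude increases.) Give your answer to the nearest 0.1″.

Δφ = -16.0″

1° of latitude = 111.0 km, so Δφ = -493.0 / 111000 = -0.0044414° = -15.989″.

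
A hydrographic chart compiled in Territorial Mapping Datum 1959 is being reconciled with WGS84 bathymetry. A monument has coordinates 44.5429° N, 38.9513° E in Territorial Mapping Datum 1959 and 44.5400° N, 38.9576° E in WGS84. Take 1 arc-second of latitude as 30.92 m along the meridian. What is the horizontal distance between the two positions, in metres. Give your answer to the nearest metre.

Δφ = 44.5400° − 44.5429° = -0.0029°; Δλ = 38.9576° − 38.9513° = +0.0063°.
1° of latitude = 3600 × 30.92 = 111312 m.
ΔN = Δφ × 111312 = -322.8 m; ΔE = Δλ × 111312 × cos(44.5429°) = +0.0063 × 111312 × 0.712725 = 499.8 m.
Distance = √(ΔE² + ΔN²) = √(499.8² + (-322.8)²) = 595.0 m.

595 m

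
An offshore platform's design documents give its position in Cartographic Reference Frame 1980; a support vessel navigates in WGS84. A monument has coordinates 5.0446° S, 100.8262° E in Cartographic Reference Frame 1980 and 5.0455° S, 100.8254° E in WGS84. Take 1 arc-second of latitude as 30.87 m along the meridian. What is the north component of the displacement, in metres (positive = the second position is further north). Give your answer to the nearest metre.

Δφ = -5.0455° − -5.0446° = -0.0009°; Δλ = 100.8254° − 100.8262° = -0.0008°.
1° of latitude = 3600 × 30.87 = 111132 m.
ΔN = Δφ × 111132 = -100.0 m; ΔE = Δλ × 111132 × cos(-5.0446°) = -0.0008 × 111132 × 0.996127 = -88.6 m.

ΔN = -100 m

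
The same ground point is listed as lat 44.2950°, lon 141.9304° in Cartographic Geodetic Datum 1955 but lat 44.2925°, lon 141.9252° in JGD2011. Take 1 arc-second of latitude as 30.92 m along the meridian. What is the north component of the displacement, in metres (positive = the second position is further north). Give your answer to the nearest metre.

Δφ = 44.2925° − 44.2950° = -0.0025°; Δλ = 141.9252° − 141.9304° = -0.0052°.
1° of latitude = 3600 × 30.92 = 111312 m.
ΔN = Δφ × 111312 = -278.3 m; ΔE = Δλ × 111312 × cos(44.2950°) = -0.0052 × 111312 × 0.715754 = -414.3 m.

ΔN = -278 m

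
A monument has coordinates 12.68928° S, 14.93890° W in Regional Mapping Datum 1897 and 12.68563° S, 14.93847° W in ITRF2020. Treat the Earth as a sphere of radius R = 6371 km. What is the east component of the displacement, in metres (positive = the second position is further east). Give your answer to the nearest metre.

ΔE = 47 m

Δφ = -12.68563° − -12.68928° = +0.00365°; Δλ = -14.93847° − -14.93890° = +0.00043°.
1° along a meridian = πR/180 = 111195 m.
ΔN = Δφ × 111195 = 405.9 m; ΔE = Δλ × 111195 × cos(-12.68928°) = +0.00043 × 111195 × 0.975576 = 46.6 m.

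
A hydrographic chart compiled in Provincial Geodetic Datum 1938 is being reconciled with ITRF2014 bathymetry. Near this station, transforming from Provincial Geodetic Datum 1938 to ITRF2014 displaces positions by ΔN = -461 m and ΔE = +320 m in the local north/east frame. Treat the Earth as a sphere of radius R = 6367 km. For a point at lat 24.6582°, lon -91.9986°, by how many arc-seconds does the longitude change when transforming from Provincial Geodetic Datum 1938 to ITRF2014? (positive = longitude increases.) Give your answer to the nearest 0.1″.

At latitude 24.6582°, cos φ = 0.908813.
One radian of longitude at latitude φ spans R cos φ, so Δλ = ΔE / (R cos φ) = 320.0 / (6367000 × 0.908813) = 5.5302e-05 rad = 11.407″.

Δλ = 11.4″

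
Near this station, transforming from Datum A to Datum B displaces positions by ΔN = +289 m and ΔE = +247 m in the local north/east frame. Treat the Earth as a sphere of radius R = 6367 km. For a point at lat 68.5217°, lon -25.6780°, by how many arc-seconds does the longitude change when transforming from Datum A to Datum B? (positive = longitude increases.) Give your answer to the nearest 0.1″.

Δλ = 21.9″

At latitude 68.5217°, cos φ = 0.366149.
One radian of longitude at latitude φ spans R cos φ, so Δλ = ΔE / (R cos φ) = 247.0 / (6367000 × 0.366149) = 1.0595e-04 rad = 21.854″.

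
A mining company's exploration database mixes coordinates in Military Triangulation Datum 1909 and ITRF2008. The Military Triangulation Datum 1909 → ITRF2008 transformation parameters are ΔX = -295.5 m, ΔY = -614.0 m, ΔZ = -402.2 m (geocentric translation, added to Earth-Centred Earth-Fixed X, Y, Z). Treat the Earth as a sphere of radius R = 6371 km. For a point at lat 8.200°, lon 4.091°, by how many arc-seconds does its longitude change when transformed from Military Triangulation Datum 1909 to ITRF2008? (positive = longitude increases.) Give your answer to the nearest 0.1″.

sin φ = 0.142629, cos φ = 0.989776, sin λ = 0.071341, cos λ = 0.997452.
East component: ΔE = −sin λ·ΔX + cos λ·ΔY = −(0.071341)(-295.5) + (0.997452)(-614.0) = -591.35 m.
1° of latitude spans πR/180 = 111195 m; at latitude φ, 1° of longitude spans that × cos φ = 110058.1 m, so Δλ = -591.35 / 110058.1 × 3600 = -19.343″.

Δλ = -19.3″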